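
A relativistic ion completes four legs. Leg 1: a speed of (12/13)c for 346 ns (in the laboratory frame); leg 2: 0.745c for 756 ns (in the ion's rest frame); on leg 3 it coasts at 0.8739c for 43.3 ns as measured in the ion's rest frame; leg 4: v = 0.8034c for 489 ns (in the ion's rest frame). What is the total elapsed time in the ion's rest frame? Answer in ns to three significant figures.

Leg 1: γ = 1/√(1 − (12/13)²) = 13/5 = 2.600; τ_1 = 346/2.600 = 133.1 ns.
Leg 2: 756 ns is already measured in the ion's rest frame.
Leg 3: 43.3 ns is already measured in the ion's rest frame.
Leg 4: 489 ns is already measured in the ion's rest frame.
Total: 133.1 + 756.0 + 43.30 + 489.0 ns.

τ = 1420 ns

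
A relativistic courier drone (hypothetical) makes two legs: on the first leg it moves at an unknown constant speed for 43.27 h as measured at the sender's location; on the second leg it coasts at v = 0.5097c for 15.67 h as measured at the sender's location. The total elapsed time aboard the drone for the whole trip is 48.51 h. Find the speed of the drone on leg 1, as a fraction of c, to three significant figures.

β = 0.587

Leg 1: speed unknown; τ_1 = 43.27/γ_1.
Leg 2: γ = 1/√(1 − 0.5097²) = 1/√0.7402 = 1.162; τ_2 = 15.67/1.162 = 13.48 h.
Total proper time: τ_1 + 13.48 = 48.51, so τ_1 = 48.51 − 13.48 = 35.03 h.
γ_1 = 43.27/35.03 = 1.235; β = √(1 − 1/γ²) = √0.3447.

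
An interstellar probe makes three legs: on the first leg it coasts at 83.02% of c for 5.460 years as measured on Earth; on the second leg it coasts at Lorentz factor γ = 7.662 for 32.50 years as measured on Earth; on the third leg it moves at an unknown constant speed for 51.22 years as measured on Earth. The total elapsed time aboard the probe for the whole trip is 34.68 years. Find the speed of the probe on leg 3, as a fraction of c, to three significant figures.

Leg 1: β = 0.8302; γ = 1/√(1 − 0.8302²) = 1/√0.3108 = 1.794; τ_1 = 5.460/1.794 = 3.044 years.
Leg 2: γ = 7.662; τ_2 = 32.50/7.662 = 4.242 years.
Leg 3: speed unknown; τ_3 = 51.22/γ_3.
Total proper time: 3.044 + 4.242 + τ_3 = 34.68, so τ_3 = 34.68 − 7.285 = 27.39 years.
γ_3 = 51.22/27.39 = 1.870; β = √(1 − 1/γ²) = √0.7139.

β = 0.845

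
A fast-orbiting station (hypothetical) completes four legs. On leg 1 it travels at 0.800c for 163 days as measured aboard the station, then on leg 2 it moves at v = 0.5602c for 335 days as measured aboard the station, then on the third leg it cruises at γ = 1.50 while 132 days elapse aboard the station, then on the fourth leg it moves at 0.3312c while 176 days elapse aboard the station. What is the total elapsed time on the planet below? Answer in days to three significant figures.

Δt = 1060 days

Leg 1: γ = 1/√(1 − 0.800²) = 5/3 ≈ 1.667; Δt_1 = 1.667 × 163 = 271.7 days.
Leg 2: γ = 1/√(1 − 0.5602²) = 1/√0.6862 = 1.207; Δt_2 = 1.207 × 335 = 404.4 days.
Leg 3: γ = 1.50; Δt_3 = 1.500 × 132 = 198.0 days.
Leg 4: γ = 1/√(1 − 0.3312²) = 1/√0.8903 = 1.060; Δt_4 = 1.060 × 176 = 186.5 days.
Total: 271.7 + 404.4 + 198.0 + 186.5 days.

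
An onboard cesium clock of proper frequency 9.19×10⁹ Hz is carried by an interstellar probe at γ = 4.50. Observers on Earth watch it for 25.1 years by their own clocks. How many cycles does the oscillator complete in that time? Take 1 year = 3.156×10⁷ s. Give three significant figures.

N = 1.62×10¹⁸

γ = 4.50
During 25.1 years of lab time, the oscillator's proper time advances by τ = Δt/γ = 25.1/4.500 = 5.578 years = 1.760×10⁸ s.
N = f × τ = 9.19×10⁹ × 1.760×10⁸ = 1.618×10¹⁸.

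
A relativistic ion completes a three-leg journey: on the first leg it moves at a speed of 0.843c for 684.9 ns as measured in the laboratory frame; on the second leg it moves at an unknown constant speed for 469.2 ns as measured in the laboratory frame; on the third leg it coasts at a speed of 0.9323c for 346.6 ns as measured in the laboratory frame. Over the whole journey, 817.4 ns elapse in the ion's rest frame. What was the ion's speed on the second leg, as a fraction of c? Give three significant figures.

Leg 1: γ = 1/√(1 − 0.843²) = 1/√0.2894 = 1.859; τ_1 = 684.9/1.859 = 368.4 ns.
Leg 2: speed unknown; τ_2 = 469.2/γ_2.
Leg 3: γ = 1/√(1 − 0.9323²) = 1/√0.1308 = 2.765; τ_3 = 346.6/2.765 = 125.4 ns.
Total proper time: 368.4 + τ_2 + 125.4 = 817.4, so τ_2 = 817.4 − 493.8 = 323.6 ns.
γ_2 = 469.2/323.6 = 1.450; β = √(1 − 1/γ²) = √0.5243.

β = 0.724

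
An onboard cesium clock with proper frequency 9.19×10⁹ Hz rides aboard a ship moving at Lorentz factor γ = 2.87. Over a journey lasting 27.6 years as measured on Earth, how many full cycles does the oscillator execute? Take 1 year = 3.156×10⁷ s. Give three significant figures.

γ = 2.87
The oscillator's own cycle count is N = f × τ where τ is the proper time on the ship. τ = Δt/γ = 27.6/2.870 = 9.617 years = 3.035×10⁸ s.
N = 9.19×10⁹ × 3.035×10⁸ = 2.789×10¹⁸.

N = 2.79×10¹⁸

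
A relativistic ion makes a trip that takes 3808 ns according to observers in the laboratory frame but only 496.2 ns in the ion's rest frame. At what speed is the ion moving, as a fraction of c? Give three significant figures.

The proper time is measured in the ion's rest frame (both events occur at the ion's location); Δt is measured in the laboratory frame. γ = Δt/τ = 3808/496.2 = 7.674.
β = √(1 − 1/γ²) = √(1 − 0.01698) = √0.9830

β = 0.991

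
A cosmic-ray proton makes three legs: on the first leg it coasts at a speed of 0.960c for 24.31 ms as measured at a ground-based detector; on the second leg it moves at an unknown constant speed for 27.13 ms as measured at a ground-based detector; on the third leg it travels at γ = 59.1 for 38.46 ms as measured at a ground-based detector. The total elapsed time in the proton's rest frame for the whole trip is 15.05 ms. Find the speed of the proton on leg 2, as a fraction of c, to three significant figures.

Leg 1: γ = 1/√(1 − 0.960²) = 1/√0.07840 = 3.571; τ_1 = 24.31/3.571 = 6.807 ms.
Leg 2: speed unknown; τ_2 = 27.13/γ_2.
Leg 3: γ = 59.1; τ_3 = 38.46/59.10 = 0.6508 ms.
Total proper time: 6.807 + τ_2 + 0.6508 = 15.05, so τ_2 = 15.05 − 7.458 = 7.592 ms.
γ_2 = 27.13/7.592 = 3.573; β = √(1 − 1/γ²) = √0.9217.

β = 0.960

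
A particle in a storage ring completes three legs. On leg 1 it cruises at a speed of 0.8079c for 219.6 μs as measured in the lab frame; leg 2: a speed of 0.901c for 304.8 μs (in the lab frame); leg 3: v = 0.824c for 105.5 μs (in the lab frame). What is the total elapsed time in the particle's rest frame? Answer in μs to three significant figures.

Leg 1: γ = 1/√(1 − 0.8079²) = 1/√0.3473 = 1.697; τ_1 = 219.6/1.697 = 129.4 μs.
Leg 2: γ = 1/√(1 − 0.901²) = 1/√0.1882 = 2.305; τ_2 = 304.8/2.305 = 132.2 μs.
Leg 3: γ = 1/√(1 − 0.824²) = 1/√0.3210 = 1.765; τ_3 = 105.5/1.765 = 59.78 μs.
Total: 129.4 + 132.2 + 59.78 μs.

τ = 321 μs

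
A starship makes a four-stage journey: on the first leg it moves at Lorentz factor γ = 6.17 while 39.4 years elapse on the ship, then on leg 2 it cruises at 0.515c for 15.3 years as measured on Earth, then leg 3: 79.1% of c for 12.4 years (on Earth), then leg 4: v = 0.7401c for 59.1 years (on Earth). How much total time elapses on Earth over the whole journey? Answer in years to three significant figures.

Δt = 330 years

Leg 1: γ = 6.17; Δt_1 = 6.170 × 39.4 = 243.1 years.
Leg 2: 15.3 years is already measured on Earth.
Leg 3: 12.4 years is already measured on Earth.
Leg 4: 59.1 years is already measured on Earth.
Total: 243.1 + 15.30 + 12.40 + 59.10 years.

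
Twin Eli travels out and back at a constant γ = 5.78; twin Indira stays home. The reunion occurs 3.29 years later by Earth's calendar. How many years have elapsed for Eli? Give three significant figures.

τ = 0.569 years

γ = 5.78
Eli's clock measures proper time along the trip: τ = Δt/γ = 3.29/5.780 years.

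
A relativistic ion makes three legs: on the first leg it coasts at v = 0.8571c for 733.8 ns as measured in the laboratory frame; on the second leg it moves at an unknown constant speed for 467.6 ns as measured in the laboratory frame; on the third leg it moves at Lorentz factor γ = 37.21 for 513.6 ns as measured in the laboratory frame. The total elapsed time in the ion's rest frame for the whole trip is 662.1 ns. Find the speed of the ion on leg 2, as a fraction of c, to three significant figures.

β = 0.816

Leg 1: γ = 1/√(1 − 0.8571²) = 1/√0.2654 = 1.941; τ_1 = 733.8/1.941 = 378.0 ns.
Leg 2: speed unknown; τ_2 = 467.6/γ_2.
Leg 3: γ = 37.21; τ_3 = 513.6/37.21 = 13.80 ns.
Total proper time: 378.0 + τ_2 + 13.80 = 662.1, so τ_2 = 662.1 − 391.8 = 270.3 ns.
γ_2 = 467.6/270.3 = 1.730; β = √(1 − 1/γ²) = √0.6659.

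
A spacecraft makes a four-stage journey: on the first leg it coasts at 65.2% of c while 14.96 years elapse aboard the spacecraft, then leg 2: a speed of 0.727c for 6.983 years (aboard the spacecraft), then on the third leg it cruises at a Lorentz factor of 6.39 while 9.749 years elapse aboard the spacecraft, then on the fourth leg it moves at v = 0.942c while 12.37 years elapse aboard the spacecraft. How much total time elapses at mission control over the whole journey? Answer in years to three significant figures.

Leg 1: β = 0.652; γ = 1/√(1 − 0.652²) = 1/√0.5749 = 1.319; Δt_1 = 1.319 × 14.96 = 19.73 years.
Leg 2: γ = 1/√(1 − 0.727²) = 1/√0.4715 = 1.456; Δt_2 = 1.456 × 6.983 = 10.17 years.
Leg 3: γ = 6.39; Δt_3 = 6.390 × 9.749 = 62.30 years.
Leg 4: γ = 1/√(1 − 0.942²) = 1/√0.1126 = 2.980; Δt_4 = 2.980 × 12.37 = 36.86 years.
Total: 19.73 + 10.17 + 62.30 + 36.86 years.

Δt = 129 years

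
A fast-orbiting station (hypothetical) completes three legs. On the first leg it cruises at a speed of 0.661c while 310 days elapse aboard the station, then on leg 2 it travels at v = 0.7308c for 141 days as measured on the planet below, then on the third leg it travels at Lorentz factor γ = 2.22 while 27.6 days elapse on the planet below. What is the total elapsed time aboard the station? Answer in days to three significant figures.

τ = 419 days

Leg 1: 310 days is already measured aboard the station.
Leg 2: γ = 1/√(1 − 0.7308²) = 1/√0.4659 = 1.465; τ_2 = 141/1.465 = 96.25 days.
Leg 3: γ = 2.22; τ_3 = 27.6/2.220 = 12.43 days.
Total: 310.0 + 96.25 + 12.43 days.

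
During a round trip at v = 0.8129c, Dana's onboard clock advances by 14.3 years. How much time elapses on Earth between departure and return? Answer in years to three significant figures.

Δt = 24.6 years

γ = 1/√(1 − 0.8129²) = 1/√0.3392 = 1.717
Earth-frame duration is the dilated interval: Δt = γτ = 1.717 × 14.3 years.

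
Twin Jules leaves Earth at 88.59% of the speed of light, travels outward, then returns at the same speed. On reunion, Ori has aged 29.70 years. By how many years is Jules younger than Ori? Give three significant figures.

β = 0.8859; γ = 1/√(1 − 0.8859²) = 1/√0.2152 = 2.156
Jules's elapsed proper time: τ = 29.70/2.156 = 13.78 years.
Age gap = Δt − τ = 29.70 − 13.78 years.

Δt − τ = 15.9 years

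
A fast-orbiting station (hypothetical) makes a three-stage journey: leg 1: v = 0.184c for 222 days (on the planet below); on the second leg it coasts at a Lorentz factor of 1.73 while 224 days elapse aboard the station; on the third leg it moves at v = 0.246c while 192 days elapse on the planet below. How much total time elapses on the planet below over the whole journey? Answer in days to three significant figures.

Δt = 802 days

Leg 1: 222 days is already measured on the planet below.
Leg 2: γ = 1.73; Δt_2 = 1.730 × 224 = 387.5 days.
Leg 3: 192 days is already measured on the planet below.
Total: 222.0 + 387.5 + 192.0 days.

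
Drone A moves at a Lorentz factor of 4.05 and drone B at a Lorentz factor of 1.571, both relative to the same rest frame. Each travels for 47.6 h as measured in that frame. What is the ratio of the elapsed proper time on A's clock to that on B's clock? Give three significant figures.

τ_A/τ_B = 0.388

A: γ = 4.05. B: γ = 1.571.
τ_A/τ_B = γ_B/γ_A = 1.571/4.050 = 0.3879, so τ_A/τ_B = 0.3879.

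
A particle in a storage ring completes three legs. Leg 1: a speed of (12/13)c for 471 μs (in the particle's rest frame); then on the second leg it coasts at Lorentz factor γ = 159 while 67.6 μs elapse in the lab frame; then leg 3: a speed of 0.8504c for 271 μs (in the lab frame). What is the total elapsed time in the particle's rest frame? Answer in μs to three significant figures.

Leg 1: 471 μs is already measured in the particle's rest frame.
Leg 2: γ = 159; τ_2 = 67.6/159.0 = 0.4252 μs.
Leg 3: γ = 1/√(1 − 0.8504²) = 1/√0.2768 = 1.901; τ_3 = 271/1.901 = 142.6 μs.
Total: 471.0 + 0.4252 + 142.6 μs.

τ = 614 μs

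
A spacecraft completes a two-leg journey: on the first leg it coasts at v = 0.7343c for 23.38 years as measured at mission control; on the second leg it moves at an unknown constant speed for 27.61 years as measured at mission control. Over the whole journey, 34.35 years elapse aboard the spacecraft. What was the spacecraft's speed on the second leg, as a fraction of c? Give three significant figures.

β = 0.743

Leg 1: γ = 1/√(1 − 0.7343²) = 1/√0.4608 = 1.473; τ_1 = 23.38/1.473 = 15.87 years.
Leg 2: speed unknown; τ_2 = 27.61/γ_2.
Total proper time: 15.87 + τ_2 = 34.35, so τ_2 = 34.35 − 15.87 = 18.48 years.
γ_2 = 27.61/18.48 = 1.494; β = √(1 − 1/γ²) = √0.5521.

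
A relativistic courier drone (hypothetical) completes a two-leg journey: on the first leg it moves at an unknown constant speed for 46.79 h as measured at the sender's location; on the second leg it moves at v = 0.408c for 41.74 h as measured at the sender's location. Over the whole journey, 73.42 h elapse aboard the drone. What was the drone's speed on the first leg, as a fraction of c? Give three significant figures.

Leg 1: speed unknown; τ_1 = 46.79/γ_1.
Leg 2: γ = 1/√(1 − 0.408²) = 1/√0.8335 = 1.095; τ_2 = 41.74/1.095 = 38.11 h.
Total proper time: τ_1 + 38.11 = 73.42, so τ_1 = 73.42 − 38.11 = 35.31 h.
γ_1 = 46.79/35.31 = 1.325; β = √(1 − 1/γ²) = √0.4304.

β = 0.656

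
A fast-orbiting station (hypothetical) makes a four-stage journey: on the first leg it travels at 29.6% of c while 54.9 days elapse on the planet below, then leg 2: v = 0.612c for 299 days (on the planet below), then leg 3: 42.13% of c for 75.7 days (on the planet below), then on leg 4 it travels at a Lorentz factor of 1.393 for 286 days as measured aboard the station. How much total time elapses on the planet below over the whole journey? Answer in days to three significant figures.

Δt = 828 days

Leg 1: 54.9 days is already measured on the planet below.
Leg 2: 299 days is already measured on the planet below.
Leg 3: 75.7 days is already measured on the planet below.
Leg 4: γ = 1.393; Δt_4 = 1.393 × 286 = 398.4 days.
Total: 54.90 + 299.0 + 75.70 + 398.4 days.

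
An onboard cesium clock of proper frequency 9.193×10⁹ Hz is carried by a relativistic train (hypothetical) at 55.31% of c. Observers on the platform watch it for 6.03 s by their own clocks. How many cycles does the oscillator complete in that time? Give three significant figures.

N = 4.62×10¹⁰

β = 0.5531; γ = 1/√(1 − 0.5531²) = 1/√0.6941 = 1.200
During 6.03 s of lab time, the oscillator's proper time advances by τ = Δt/γ = 6.03/1.200 = 5.024 s = 5.024×10⁰ s.
N = f × τ = 9.193×10⁹ × 5.024×10⁰ = 4.618×10¹⁰.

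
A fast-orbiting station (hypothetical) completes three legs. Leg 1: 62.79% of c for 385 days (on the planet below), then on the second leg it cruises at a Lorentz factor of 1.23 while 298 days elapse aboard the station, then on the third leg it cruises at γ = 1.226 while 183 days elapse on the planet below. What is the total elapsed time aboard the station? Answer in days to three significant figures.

τ = 747 days

Leg 1: β = 0.6279; γ = 1/√(1 − 0.6279²) = 1/√0.6057 = 1.285; τ_1 = 385/1.285 = 299.6 days.
Leg 2: 298 days is already measured aboard the station.
Leg 3: γ = 1.226; τ_3 = 183/1.226 = 149.3 days.
Total: 299.6 + 298.0 + 149.3 days.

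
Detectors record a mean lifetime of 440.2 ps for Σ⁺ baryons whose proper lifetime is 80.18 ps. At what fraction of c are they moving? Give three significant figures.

γ = Δt/τ₀ = 440.2/80.18 = 5.490
β = √(1 − 1/γ²) = √(1 − 0.03318) = √0.9668

β = 0.983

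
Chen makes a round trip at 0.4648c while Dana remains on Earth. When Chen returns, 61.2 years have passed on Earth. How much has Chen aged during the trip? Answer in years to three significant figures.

γ = 1/√(1 − 0.4648²) = 1/√0.7840 = 1.129
Chen's clock measures proper time along the trip: τ = Δt/γ = 61.2/1.129 years.

τ = 54.2 years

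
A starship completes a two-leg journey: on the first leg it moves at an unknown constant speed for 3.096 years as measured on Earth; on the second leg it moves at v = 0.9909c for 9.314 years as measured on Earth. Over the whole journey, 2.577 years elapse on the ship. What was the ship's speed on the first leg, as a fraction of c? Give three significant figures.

Leg 1: speed unknown; τ_1 = 3.096/γ_1.
Leg 2: γ = 1/√(1 − 0.9909²) = 1/√0.01812 = 7.429; τ_2 = 9.314/7.429 = 1.254 years.
Total proper time: τ_1 + 1.254 = 2.577, so τ_1 = 2.577 − 1.254 = 1.323 years.
γ_1 = 3.096/1.323 = 2.340; β = √(1 − 1/γ²) = √0.8173.

β = 0.904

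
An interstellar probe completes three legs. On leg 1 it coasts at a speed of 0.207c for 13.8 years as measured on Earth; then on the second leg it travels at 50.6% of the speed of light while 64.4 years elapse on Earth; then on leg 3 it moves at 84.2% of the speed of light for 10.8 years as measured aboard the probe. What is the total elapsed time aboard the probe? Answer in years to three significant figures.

τ = 79.8 years

Leg 1: γ = 1/√(1 − 0.207²) = 1/√0.9572 = 1.022; τ_1 = 13.8/1.022 = 13.50 years.
Leg 2: β = 0.506; γ = 1/√(1 − 0.506²) = 1/√0.7440 = 1.159; τ_2 = 64.4/1.159 = 55.55 years.
Leg 3: 10.8 years is already measured aboard the probe.
Total: 13.50 + 55.55 + 10.80 years.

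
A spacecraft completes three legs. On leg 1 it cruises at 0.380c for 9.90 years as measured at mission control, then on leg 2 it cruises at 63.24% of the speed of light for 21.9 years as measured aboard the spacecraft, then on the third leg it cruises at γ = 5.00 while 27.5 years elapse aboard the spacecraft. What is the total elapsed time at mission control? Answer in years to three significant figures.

Leg 1: 9.90 years is already measured at mission control.
Leg 2: β = 0.6324; γ = 1/√(1 − 0.6324²) = 1/√0.6001 = 1.291; Δt_2 = 1.291 × 21.9 = 28.27 years.
Leg 3: γ = 5.00; Δt_3 = 5.000 × 27.5 = 137.5 years.
Total: 9.900 + 28.27 + 137.5 years.

Δt = 176 years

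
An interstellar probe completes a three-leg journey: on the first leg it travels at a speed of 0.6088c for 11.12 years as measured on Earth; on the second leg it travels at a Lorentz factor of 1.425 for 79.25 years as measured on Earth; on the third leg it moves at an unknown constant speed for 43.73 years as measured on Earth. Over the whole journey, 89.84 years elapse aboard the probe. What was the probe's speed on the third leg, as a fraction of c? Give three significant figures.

β = 0.814

Leg 1: γ = 1/√(1 − 0.6088²) = 1/√0.6294 = 1.261; τ_1 = 11.12/1.261 = 8.822 years.
Leg 2: γ = 1.425; τ_2 = 79.25/1.425 = 55.61 years.
Leg 3: speed unknown; τ_3 = 43.73/γ_3.
Total proper time: 8.822 + 55.61 + τ_3 = 89.84, so τ_3 = 89.84 − 64.44 = 25.40 years.
γ_3 = 43.73/25.40 = 1.721; β = √(1 − 1/γ²) = √0.6625.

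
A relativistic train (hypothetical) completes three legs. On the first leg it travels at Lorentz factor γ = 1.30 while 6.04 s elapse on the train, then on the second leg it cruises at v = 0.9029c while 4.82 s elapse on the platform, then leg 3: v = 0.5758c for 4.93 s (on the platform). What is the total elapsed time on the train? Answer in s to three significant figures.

Leg 1: 6.04 s is already measured on the train.
Leg 2: γ = 1/√(1 − 0.9029²) = 1/√0.1848 = 2.326; τ_2 = 4.82/2.326 = 2.072 s.
Leg 3: γ = 1/√(1 − 0.5758²) = 1/√0.6685 = 1.223; τ_3 = 4.93/1.223 = 4.031 s.
Total: 6.040 + 2.072 + 4.031 s.

τ = 12.1 s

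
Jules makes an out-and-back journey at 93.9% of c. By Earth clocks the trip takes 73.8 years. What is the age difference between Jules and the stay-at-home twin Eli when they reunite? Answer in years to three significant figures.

Δt − τ = 48.4 years

β = 0.939; γ = 1/√(1 − 0.939²) = 1/√0.1183 = 2.908
Jules's elapsed proper time: τ = 73.8/2.908 = 25.38 years.
Age gap = Δt − τ = 73.8 − 25.38 years.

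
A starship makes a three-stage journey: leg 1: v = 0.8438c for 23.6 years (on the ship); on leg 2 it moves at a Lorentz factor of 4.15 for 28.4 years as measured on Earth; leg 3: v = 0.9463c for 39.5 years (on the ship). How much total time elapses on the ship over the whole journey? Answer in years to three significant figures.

Leg 1: 23.6 years is already measured on the ship.
Leg 2: γ = 4.15; τ_2 = 28.4/4.150 = 6.843 years.
Leg 3: 39.5 years is already measured on the ship.
Total: 23.60 + 6.843 + 39.50 years.

τ = 69.9 years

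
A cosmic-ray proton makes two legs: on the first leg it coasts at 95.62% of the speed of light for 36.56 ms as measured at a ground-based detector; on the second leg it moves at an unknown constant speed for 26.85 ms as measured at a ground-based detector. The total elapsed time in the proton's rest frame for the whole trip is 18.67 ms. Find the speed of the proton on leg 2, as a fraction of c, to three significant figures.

Leg 1: β = 0.9562; γ = 1/√(1 − 0.9562²) = 1/√0.08568 = 3.416; τ_1 = 36.56/3.416 = 10.70 ms.
Leg 2: speed unknown; τ_2 = 26.85/γ_2.
Total proper time: 10.70 + τ_2 = 18.67, so τ_2 = 18.67 − 10.70 = 7.968 ms.
γ_2 = 26.85/7.968 = 3.370; β = √(1 − 1/γ²) = √0.9119.

β = 0.955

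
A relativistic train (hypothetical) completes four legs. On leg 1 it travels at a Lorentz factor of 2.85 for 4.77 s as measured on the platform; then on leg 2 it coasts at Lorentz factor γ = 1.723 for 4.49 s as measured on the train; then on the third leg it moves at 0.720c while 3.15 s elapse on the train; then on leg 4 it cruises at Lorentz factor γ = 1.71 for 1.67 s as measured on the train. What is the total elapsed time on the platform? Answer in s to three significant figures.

Leg 1: 4.77 s is already measured on the platform.
Leg 2: γ = 1.723; Δt_2 = 1.723 × 4.49 = 7.736 s.
Leg 3: γ = 1/√(1 − 0.720²) = 1/√0.4816 = 1.441; Δt_3 = 1.441 × 3.15 = 4.539 s.
Leg 4: γ = 1.71; Δt_4 = 1.710 × 1.67 = 2.856 s.
Total: 4.770 + 7.736 + 4.539 + 2.856 s.

Δt = 19.9 s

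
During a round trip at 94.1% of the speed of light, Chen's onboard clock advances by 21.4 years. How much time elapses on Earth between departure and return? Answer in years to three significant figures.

β = 0.941; γ = 1/√(1 − 0.941²) = 1/√0.1145 = 2.955
Earth-frame duration is the dilated interval: Δt = γτ = 2.955 × 21.4 years.

Δt = 63.2 years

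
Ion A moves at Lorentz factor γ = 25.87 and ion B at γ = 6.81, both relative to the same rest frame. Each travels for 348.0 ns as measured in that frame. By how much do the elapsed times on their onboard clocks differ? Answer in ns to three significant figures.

A: γ = 25.87; τ_A = 348.0/25.87 = 13.45 ns.
B: γ = 6.81; τ_B = 348.0/6.810 = 51.10 ns.

|τ_A − τ_B| = 37.6 ns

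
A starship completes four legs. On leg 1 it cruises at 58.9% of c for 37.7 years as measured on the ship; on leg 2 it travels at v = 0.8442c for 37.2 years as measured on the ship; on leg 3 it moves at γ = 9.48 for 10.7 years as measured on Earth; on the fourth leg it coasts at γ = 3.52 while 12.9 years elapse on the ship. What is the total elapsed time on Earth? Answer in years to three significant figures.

Leg 1: β = 0.589; γ = 1/√(1 − 0.589²) = 1/√0.6531 = 1.237; Δt_1 = 1.237 × 37.7 = 46.65 years.
Leg 2: γ = 1/√(1 − 0.8442²) = 1/√0.2873 = 1.866; Δt_2 = 1.866 × 37.2 = 69.40 years.
Leg 3: 10.7 years is already measured on Earth.
Leg 4: γ = 3.52; Δt_4 = 3.520 × 12.9 = 45.41 years.
Total: 46.65 + 69.40 + 10.70 + 45.41 years.

Δt = 172 years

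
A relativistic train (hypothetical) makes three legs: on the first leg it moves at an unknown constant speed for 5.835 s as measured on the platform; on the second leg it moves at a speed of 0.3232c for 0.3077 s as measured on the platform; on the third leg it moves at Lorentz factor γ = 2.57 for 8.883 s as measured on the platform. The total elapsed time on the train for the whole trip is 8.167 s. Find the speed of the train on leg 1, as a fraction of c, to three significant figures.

Leg 1: speed unknown; τ_1 = 5.835/γ_1.
Leg 2: γ = 1/√(1 − 0.3232²) = 1/√0.8955 = 1.057; τ_2 = 0.3077/1.057 = 0.2912 s.
Leg 3: γ = 2.57; τ_3 = 8.883/2.570 = 3.456 s.
Total proper time: τ_1 + 0.2912 + 3.456 = 8.167, so τ_1 = 8.167 − 3.748 = 4.419 s.
γ_1 = 5.835/4.419 = 1.320; β = √(1 − 1/γ²) = √0.4264.

β = 0.653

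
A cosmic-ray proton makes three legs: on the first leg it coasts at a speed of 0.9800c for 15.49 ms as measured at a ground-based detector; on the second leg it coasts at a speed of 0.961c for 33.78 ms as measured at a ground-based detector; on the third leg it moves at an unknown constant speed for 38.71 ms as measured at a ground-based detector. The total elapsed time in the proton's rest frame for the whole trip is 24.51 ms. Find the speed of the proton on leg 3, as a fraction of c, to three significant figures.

β = 0.950

Leg 1: γ = 1/√(1 − 0.9800²) = 1/√0.03960 = 5.025; τ_1 = 15.49/5.025 = 3.082 ms.
Leg 2: γ = 1/√(1 − 0.961²) = 1/√0.07648 = 3.616; τ_2 = 33.78/3.616 = 9.342 ms.
Leg 3: speed unknown; τ_3 = 38.71/γ_3.
Total proper time: 3.082 + 9.342 + τ_3 = 24.51, so τ_3 = 24.51 − 12.42 = 12.09 ms.
γ_3 = 38.71/12.09 = 3.203; β = √(1 − 1/γ²) = √0.9025.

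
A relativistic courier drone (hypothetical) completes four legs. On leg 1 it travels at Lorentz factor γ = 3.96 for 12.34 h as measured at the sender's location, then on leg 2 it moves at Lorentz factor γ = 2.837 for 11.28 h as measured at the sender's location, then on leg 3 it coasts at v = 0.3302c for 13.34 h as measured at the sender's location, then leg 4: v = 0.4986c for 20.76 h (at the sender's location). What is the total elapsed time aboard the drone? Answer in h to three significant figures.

Leg 1: γ = 3.96; τ_1 = 12.34/3.960 = 3.116 h.
Leg 2: γ = 2.837; τ_2 = 11.28/2.837 = 3.976 h.
Leg 3: γ = 1/√(1 − 0.3302²) = 1/√0.8910 = 1.059; τ_3 = 13.34/1.059 = 12.59 h.
Leg 4: γ = 1/√(1 − 0.4986²) = 1/√0.7514 = 1.154; τ_4 = 20.76/1.154 = 18.00 h.
Total: 3.116 + 3.976 + 12.59 + 18.00 h.

τ = 37.7 h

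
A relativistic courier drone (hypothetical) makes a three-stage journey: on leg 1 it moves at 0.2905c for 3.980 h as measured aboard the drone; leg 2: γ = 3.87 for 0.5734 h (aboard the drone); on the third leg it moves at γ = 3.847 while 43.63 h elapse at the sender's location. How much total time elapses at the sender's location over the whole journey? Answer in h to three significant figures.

Δt = 50.0 h

Leg 1: γ = 1/√(1 − 0.2905²) = 1/√0.9156 = 1.045; Δt_1 = 1.045 × 3.980 = 4.159 h.
Leg 2: γ = 3.87; Δt_2 = 3.870 × 0.5734 = 2.219 h.
Leg 3: 43.63 h is already measured at the sender's location.
Total: 4.159 + 2.219 + 43.63 h.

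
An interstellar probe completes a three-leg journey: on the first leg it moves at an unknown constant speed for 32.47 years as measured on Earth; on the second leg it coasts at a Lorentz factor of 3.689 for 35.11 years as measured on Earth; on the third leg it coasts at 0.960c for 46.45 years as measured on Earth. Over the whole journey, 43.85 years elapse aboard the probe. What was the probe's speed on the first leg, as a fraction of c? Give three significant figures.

β = 0.754

Leg 1: speed unknown; τ_1 = 32.47/γ_1.
Leg 2: γ = 3.689; τ_2 = 35.11/3.689 = 9.517 years.
Leg 3: γ = 1/√(1 − 0.960²) = 25/7 ≈ 3.571; τ_3 = 46.45/3.571 = 13.01 years.
Total proper time: τ_1 + 9.517 + 13.01 = 43.85, so τ_1 = 43.85 − 22.52 = 21.33 years.
γ_1 = 32.47/21.33 = 1.523; β = √(1 − 1/γ²) = √0.5686.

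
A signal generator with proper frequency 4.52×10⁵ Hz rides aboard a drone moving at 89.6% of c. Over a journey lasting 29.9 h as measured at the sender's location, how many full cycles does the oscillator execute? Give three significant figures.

β = 0.896; γ = 1/√(1 − 0.896²) = 1/√0.1972 = 2.252
The oscillator's own cycle count is N = f × τ where τ is the proper time aboard the drone. τ = Δt/γ = 29.9/2.252 = 13.28 h = 4.780×10⁴ s.
N = 4.52×10⁵ × 4.780×10⁴ = 2.160×10¹⁰.

N = 2.16×10¹⁰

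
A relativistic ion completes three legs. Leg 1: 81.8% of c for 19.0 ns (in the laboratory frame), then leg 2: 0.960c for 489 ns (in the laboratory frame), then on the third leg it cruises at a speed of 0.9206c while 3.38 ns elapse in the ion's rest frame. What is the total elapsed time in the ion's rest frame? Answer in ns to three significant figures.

Leg 1: β = 0.818; γ = 1/√(1 − 0.818²) = 1/√0.3309 = 1.738; τ_1 = 19.0/1.738 = 10.93 ns.
Leg 2: γ = 1/√(1 − 0.960²) = 25/7 ≈ 3.571; τ_2 = 489/3.571 = 136.9 ns.
Leg 3: 3.38 ns is already measured in the ion's rest frame.
Total: 10.93 + 136.9 + 3.380 ns.

τ = 151 ns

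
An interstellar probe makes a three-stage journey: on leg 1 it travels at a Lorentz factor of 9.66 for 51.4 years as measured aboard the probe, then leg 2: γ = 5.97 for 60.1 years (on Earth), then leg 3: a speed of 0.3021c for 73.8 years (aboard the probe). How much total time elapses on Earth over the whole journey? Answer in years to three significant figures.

Δt = 634 years

Leg 1: γ = 9.66; Δt_1 = 9.660 × 51.4 = 496.5 years.
Leg 2: 60.1 years is already measured on Earth.
Leg 3: γ = 1/√(1 − 0.3021²) = 1/√0.9087 = 1.049; Δt_3 = 1.049 × 73.8 = 77.42 years.
Total: 496.5 + 60.10 + 77.42 years.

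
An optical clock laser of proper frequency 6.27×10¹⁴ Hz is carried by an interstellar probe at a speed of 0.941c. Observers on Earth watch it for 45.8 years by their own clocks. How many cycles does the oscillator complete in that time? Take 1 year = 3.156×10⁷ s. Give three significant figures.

γ = 1/√(1 − 0.941²) = 1/√0.1145 = 2.955
During 45.8 years of lab time, the oscillator's proper time advances by τ = Δt/γ = 45.8/2.955 = 15.50 years = 4.891×10⁸ s.
N = f × τ = 6.27×10¹⁴ × 4.891×10⁸ = 3.067×10²³.

N = 3.07×10²³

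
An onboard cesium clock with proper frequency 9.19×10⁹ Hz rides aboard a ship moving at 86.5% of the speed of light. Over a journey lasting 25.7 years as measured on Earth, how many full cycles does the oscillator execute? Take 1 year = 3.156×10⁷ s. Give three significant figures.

β = 0.865; γ = 1/√(1 − 0.865²) = 1/√0.2518 = 1.993
The oscillator's own cycle count is N = f × τ where τ is the proper time on the ship. τ = Δt/γ = 25.7/1.993 = 12.90 years = 4.070×10⁸ s.
N = 9.19×10⁹ × 4.070×10⁸ = 3.740×10¹⁸.

N = 3.74×10¹⁸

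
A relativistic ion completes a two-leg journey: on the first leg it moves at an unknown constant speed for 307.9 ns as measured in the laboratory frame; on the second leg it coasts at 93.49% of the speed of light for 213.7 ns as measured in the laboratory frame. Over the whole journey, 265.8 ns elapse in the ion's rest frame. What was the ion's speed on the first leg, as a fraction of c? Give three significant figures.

β = 0.787

Leg 1: speed unknown; τ_1 = 307.9/γ_1.
Leg 2: β = 0.9349; γ = 1/√(1 − 0.9349²) = 1/√0.1260 = 2.818; τ_2 = 213.7/2.818 = 75.84 ns.
Total proper time: τ_1 + 75.84 = 265.8, so τ_1 = 265.8 − 75.84 = 190.0 ns.
γ_1 = 307.9/190.0 = 1.621; β = √(1 − 1/γ²) = √0.6194.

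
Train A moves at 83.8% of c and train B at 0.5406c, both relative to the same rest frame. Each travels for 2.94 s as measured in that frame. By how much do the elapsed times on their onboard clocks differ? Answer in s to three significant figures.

A: β = 0.838; γ = 1/√(1 − 0.838²) = 1/√0.2978 = 1.833; τ_A = 2.94/1.833 = 1.604 s.
B: γ = 1/√(1 − 0.5406²) = 1/√0.7078 = 1.189; τ_B = 2.94/1.189 = 2.473 s.

|τ_A − τ_B| = 0.869 s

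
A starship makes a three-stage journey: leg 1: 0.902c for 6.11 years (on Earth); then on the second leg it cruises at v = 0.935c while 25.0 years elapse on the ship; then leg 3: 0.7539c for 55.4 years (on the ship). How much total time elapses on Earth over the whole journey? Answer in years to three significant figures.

Δt = 161 years

Leg 1: 6.11 years is already measured on Earth.
Leg 2: γ = 1/√(1 − 0.935²) = 1/√0.1258 = 2.820; Δt_2 = 2.820 × 25.0 = 70.49 years.
Leg 3: γ = 1/√(1 − 0.7539²) = 1/√0.4316 = 1.522; Δt_3 = 1.522 × 55.4 = 84.32 years.
Total: 6.110 + 70.49 + 84.32 years.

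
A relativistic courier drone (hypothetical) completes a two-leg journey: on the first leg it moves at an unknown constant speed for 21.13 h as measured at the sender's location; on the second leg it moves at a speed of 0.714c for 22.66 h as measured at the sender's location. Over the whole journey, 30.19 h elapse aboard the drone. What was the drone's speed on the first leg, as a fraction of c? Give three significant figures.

β = 0.735

Leg 1: speed unknown; τ_1 = 21.13/γ_1.
Leg 2: γ = 1/√(1 − 0.714²) = 1/√0.4902 = 1.428; τ_2 = 22.66/1.428 = 15.87 h.
Total proper time: τ_1 + 15.87 = 30.19, so τ_1 = 30.19 − 15.87 = 14.32 h.
γ_1 = 21.13/14.32 = 1.475; β = √(1 − 1/γ²) = √0.5404.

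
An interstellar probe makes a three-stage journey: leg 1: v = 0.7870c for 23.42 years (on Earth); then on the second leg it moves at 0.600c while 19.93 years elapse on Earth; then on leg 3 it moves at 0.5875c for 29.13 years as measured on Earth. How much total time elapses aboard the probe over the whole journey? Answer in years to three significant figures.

τ = 54.0 years

Leg 1: γ = 1/√(1 − 0.7870²) = 1/√0.3806 = 1.621; τ_1 = 23.42/1.621 = 14.45 years.
Leg 2: γ = 1/√(1 − 0.600²) = 5/4 = 1.250; τ_2 = 19.93/1.250 = 15.94 years.
Leg 3: γ = 1/√(1 − 0.5875²) = 1/√0.6548 = 1.236; τ_3 = 29.13/1.236 = 23.57 years.
Total: 14.45 + 15.94 + 23.57 years.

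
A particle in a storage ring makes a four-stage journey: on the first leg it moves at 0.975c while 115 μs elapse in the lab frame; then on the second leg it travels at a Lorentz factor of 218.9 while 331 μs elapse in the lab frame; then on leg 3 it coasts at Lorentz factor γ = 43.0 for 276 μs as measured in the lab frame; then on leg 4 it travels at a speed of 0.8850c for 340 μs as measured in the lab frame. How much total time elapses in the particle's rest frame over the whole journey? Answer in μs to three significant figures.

τ = 192 μs

Leg 1: γ = 1/√(1 − 0.975²) = 1/√0.04938 = 4.500; τ_1 = 115/4.500 = 25.55 μs.
Leg 2: γ = 218.9; τ_2 = 331/218.9 = 1.512 μs.
Leg 3: γ = 43.0; τ_3 = 276/43.00 = 6.419 μs.
Leg 4: γ = 1/√(1 − 0.8850²) = 1/√0.2168 = 2.148; τ_4 = 340/2.148 = 158.3 μs.
Total: 25.55 + 1.512 + 6.419 + 158.3 μs.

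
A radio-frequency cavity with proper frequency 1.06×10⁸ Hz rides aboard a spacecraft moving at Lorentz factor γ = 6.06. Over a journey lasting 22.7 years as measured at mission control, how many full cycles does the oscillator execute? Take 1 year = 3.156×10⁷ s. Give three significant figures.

γ = 6.06
The oscillator's own cycle count is N = f × τ where τ is the proper time aboard the spacecraft. τ = Δt/γ = 22.7/6.060 = 3.746 years = 1.182×10⁸ s.
N = 1.06×10⁸ × 1.182×10⁸ = 1.253×10¹⁶.

N = 1.25×10¹⁶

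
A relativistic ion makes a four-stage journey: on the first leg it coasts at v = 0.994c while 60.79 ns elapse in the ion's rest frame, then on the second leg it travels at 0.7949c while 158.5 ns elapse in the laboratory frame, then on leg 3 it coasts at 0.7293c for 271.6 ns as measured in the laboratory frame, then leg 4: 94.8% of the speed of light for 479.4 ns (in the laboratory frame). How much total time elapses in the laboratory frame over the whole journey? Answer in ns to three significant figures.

Δt = 1470 ns

Leg 1: γ = 1/√(1 − 0.994²) = 1/√0.01196 = 9.142; Δt_1 = 9.142 × 60.79 = 555.8 ns.
Leg 2: 158.5 ns is already measured in the laboratory frame.
Leg 3: 271.6 ns is already measured in the laboratory frame.
Leg 4: 479.4 ns is already measured in the laboratory frame.
Total: 555.8 + 158.5 + 271.6 + 479.4 ns.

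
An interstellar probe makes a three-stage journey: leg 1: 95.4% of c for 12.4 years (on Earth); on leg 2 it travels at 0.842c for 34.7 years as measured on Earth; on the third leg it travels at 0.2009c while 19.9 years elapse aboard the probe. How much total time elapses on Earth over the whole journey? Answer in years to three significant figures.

Δt = 67.4 years

Leg 1: 12.4 years is already measured on Earth.
Leg 2: 34.7 years is already measured on Earth.
Leg 3: γ = 1/√(1 − 0.2009²) = 1/√0.9596 = 1.021; Δt_3 = 1.021 × 19.9 = 20.31 years.
Total: 12.40 + 34.70 + 20.31 years.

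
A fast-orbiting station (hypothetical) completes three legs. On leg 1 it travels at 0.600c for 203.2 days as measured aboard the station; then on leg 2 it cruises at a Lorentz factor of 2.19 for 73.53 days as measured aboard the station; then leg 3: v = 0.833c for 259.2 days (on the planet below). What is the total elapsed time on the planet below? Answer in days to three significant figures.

Leg 1: γ = 1/√(1 − 0.600²) = 5/4 = 1.250; Δt_1 = 1.250 × 203.2 = 254.0 days.
Leg 2: γ = 2.19; Δt_2 = 2.190 × 73.53 = 161.0 days.
Leg 3: 259.2 days is already measured on the planet below.
Total: 254.0 + 161.0 + 259.2 days.

Δt = 674 days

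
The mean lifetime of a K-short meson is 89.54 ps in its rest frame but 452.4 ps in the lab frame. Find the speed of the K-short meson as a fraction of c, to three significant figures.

β = 0.980

γ = Δt/τ₀ = 452.4/89.54 = 5.052
β = √(1 − 1/γ²) = √(1 − 0.03917) = √0.9608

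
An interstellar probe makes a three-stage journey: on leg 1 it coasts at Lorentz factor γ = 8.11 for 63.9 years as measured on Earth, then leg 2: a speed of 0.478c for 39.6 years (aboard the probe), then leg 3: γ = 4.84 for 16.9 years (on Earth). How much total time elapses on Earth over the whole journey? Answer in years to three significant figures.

Leg 1: 63.9 years is already measured on Earth.
Leg 2: γ = 1/√(1 − 0.478²) = 1/√0.7715 = 1.138; Δt_2 = 1.138 × 39.6 = 45.08 years.
Leg 3: 16.9 years is already measured on Earth.
Total: 63.90 + 45.08 + 16.90 years.

Δt = 126 years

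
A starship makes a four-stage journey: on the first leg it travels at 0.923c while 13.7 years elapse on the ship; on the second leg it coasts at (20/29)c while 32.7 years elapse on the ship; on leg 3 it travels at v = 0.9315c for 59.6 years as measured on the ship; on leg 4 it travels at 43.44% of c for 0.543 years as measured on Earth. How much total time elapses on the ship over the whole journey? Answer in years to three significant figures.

Leg 1: 13.7 years is already measured on the ship.
Leg 2: 32.7 years is already measured on the ship.
Leg 3: 59.6 years is already measured on the ship.
Leg 4: β = 0.4344; γ = 1/√(1 − 0.4344²) = 1/√0.8113 = 1.110; τ_4 = 0.543/1.110 = 0.4891 years.
Total: 13.70 + 32.70 + 59.60 + 0.4891 years.

τ = 106 years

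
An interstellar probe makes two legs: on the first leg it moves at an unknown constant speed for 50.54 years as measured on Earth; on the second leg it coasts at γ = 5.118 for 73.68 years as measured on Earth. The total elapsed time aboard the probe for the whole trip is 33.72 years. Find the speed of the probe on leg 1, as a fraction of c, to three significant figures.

β = 0.924

Leg 1: speed unknown; τ_1 = 50.54/γ_1.
Leg 2: γ = 5.118; τ_2 = 73.68/5.118 = 14.40 years.
Total proper time: τ_1 + 14.40 = 33.72, so τ_1 = 33.72 − 14.40 = 19.32 years.
γ_1 = 50.54/19.32 = 2.615; β = √(1 − 1/γ²) = √0.8538.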